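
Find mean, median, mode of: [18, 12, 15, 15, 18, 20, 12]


Sorted: [12, 12, 15, 15, 18, 18, 20]
Mean = 110/7
Median = 15
Freq: {18: 2, 12: 2, 15: 2, 20: 1}
Mode: [12, 15, 18]

Mean=110/7, Median=15, Mode=[12, 15, 18]


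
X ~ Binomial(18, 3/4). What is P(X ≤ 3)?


P(X ≤ 3) = Σ P(X=i) for i=0..3
P(X=0) = 1/68719476736
P(X=1) = 27/34359738368
P(X=2) = 1377/68719476736
P(X=3) = 1377/4294967296
Sum = 2933/8589934592

P(X ≤ 3) = 2933/8589934592 ≈ 0.00%


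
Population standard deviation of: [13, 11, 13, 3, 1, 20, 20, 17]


Mean = 98/8 = 49/4
  (13-49/4)²=9/16
  (11-49/4)²=25/16
  (13-49/4)²=9/16
  (3-49/4)²=1369/16
  (1-49/4)²=2025/16
  (20-49/4)²=961/16
  (20-49/4)²=961/16
  (17-49/4)²=361/16
Σ(x-μ)² = 715/2
σ² = (715/2)/8 = 715/16

σ = √(715/16) ≈ 6.6849


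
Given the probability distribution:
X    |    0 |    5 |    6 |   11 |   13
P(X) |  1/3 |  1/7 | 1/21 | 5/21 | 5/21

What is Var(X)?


E[X] = 47/7
E[X²] = 223/3
Var(X) = E[X²] - (E[X])² = 223/3 - 2209/49 = 4300/147

Var(X) = 4300/147 ≈ 29.2517


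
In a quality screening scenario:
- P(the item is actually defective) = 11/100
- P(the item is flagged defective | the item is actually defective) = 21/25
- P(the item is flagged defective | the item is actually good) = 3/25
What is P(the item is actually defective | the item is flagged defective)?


Using Bayes' theorem:
P(A|B) = P(B|A)·P(A) / P(B)

P(the item is flagged defective) = 21/25 × 11/100 + 3/25 × 89/100
= 231/2500 + 267/2500 = 249/1250

P(the item is actually defective|the item is flagged defective) = (231/2500) / (249/1250) = 77/166

P(the item is actually defective|the item is flagged defective) = 77/166 ≈ 46.39%


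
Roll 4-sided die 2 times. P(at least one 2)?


P(no 2)^2 = (3/4)^2 = 9/16
P(≥1) = 1 - 9/16 = 7/16

P = 7/16 ≈ 43.75%


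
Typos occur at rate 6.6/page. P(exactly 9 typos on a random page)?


Poisson(λ=6.6): P(X=9) = e^(-λ)×λ^k/k!
= e^(-6.6) × 6.6^9 / 9!
≈ 0.001360368038 × 23762680.0138 / 362880 ≈ 0.089082

P(X=9) ≈ 0.089082 ≈ 8.91%


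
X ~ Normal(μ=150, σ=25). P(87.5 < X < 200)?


z₁=(87.5-150)/25=-2.5, z₂=(200-150)/25=2.0
P = Φ(2.0) - Φ(-2.5) = 0.977250 - 0.006210 = 0.971040 ≈ 0.9710

P(87.5 < X < 200) ≈ 0.9710


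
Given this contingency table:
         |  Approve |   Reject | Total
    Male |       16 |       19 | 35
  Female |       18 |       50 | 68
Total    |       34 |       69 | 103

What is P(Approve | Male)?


P(Approve | Male) = 16/(16+19) = 16/35

P(Approve|Male) = 16/35 ≈ 45.71%


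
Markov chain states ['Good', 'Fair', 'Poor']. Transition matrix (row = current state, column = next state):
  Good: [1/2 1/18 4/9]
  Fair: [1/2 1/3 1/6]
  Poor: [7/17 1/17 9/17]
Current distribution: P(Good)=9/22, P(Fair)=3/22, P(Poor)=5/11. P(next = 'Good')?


P(next=Good) = Σᵢ P(now=i)×P(i→Good)
= 9/22×1/2 + 3/22×1/2 + 5/11×7/17
= 9/44 + 3/44 + 35/187 = 86/187

P = 86/187 ≈ 0.4599


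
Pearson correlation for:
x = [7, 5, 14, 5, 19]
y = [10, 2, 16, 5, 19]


n=5, Σx=50, Σy=52, Σxy=690, Σx²=656, Σy²=746
r = (5×690 - 50×52)/√((5×656 - 50²)(5×746 - 52²))
= 850/√(780×1026) = 850/√800280 ≈ 850/894.5837 ≈ 0.9502

r ≈ 0.9502


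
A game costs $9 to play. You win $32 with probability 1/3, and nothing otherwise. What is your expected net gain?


E[gain] = (32-9)×1/3 + (-9)×2/3
= 23/3 - 6 = 5/3

Expected net gain = $5/3 ≈ $1.67


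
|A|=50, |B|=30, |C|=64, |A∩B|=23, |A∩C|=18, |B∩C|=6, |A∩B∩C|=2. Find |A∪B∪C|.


|A∪B∪C| = 50+30+64-23-18-6+2 = 99

|A∪B∪C| = 99


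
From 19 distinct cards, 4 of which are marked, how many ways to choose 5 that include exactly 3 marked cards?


Choose 3 of the 4 marked cards and 2 of the other 15 cards:
C(4,3)×C(15,2) = 4×105 = 420

420


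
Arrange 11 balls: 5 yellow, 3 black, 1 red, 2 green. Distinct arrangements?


11!/(5!×3!×1!×2!) = 27720

27720


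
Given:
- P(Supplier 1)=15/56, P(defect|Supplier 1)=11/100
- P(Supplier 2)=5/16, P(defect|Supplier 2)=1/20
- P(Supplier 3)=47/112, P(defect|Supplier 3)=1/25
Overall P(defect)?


P(B) = Σ P(B|Aᵢ)×P(Aᵢ)
  11/100×15/56 = 33/1120
  1/20×5/16 = 1/64
  1/25×47/112 = 47/2800
Sum = 99/1600

P(defect) = 99/1600 ≈ 6.19%


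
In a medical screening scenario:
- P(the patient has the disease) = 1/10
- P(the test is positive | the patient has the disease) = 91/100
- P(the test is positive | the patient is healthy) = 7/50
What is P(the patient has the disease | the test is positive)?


Using Bayes' theorem:
P(A|B) = P(B|A)·P(A) / P(B)

P(the test is positive) = 91/100 × 1/10 + 7/50 × 9/10
= 91/1000 + 63/500 = 217/1000

P(the patient has the disease|the test is positive) = (91/1000) / (217/1000) = 13/31

P(the patient has the disease|the test is positive) = 13/31 ≈ 41.94%


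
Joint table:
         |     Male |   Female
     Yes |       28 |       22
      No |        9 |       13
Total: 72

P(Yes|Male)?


P(Yes|Male) = 28/(28+9) = 28/37

P = 28/37 ≈ 75.68%


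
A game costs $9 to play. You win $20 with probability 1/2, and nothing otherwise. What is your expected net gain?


E[gain] = (20-9)×1/2 + (-9)×1/2
= 11/2 - 9/2 = 1

Expected net gain = $1 ≈ $1.00


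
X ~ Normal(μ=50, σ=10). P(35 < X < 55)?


z₁=(35-50)/10=-1.5, z₂=(55-50)/10=0.5
P = Φ(0.5) - Φ(-1.5) = 0.691462 - 0.066807 = 0.624655 ≈ 0.6247

P(35 < X < 55) ≈ 0.6247


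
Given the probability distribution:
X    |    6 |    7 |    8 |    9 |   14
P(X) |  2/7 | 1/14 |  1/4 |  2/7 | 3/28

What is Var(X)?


E[X] = 58/7
E[X²] = 1035/14
Var(X) = E[X²] - (E[X])² = 1035/14 - 3364/49 = 517/98

Var(X) = 517/98 ≈ 5.2755


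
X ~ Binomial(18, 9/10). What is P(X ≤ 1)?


P(X ≤ 1) = Σ P(X=i) for i=0..1
P(X=0) = 1/1000000000000000000
P(X=1) = 81/500000000000000000
Sum = 163/1000000000000000000

P(X ≤ 1) = 163/1000000000000000000 ≈ 0.00%


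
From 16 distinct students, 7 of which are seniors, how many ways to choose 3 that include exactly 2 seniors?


Choose 2 of the 7 seniors and 1 of the other 9 students:
C(7,2)×C(9,1) = 21×9 = 189

189


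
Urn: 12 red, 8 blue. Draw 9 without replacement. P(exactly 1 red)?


Hypergeometric: C(12,1)×C(8,8)/C(20,9)
= 12×1/167960 = 3/41990

P(X=1) = 3/41990 ≈ 0.01%


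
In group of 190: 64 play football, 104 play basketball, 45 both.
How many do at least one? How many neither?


|A∪B| = 64+104-45 = 123
Neither = 190-123 = 67

At least one: 123; Neither: 67


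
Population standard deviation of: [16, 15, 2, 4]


Mean = 37/4
  (16-37/4)²=729/16
  (15-37/4)²=529/16
  (2-37/4)²=841/16
  (4-37/4)²=441/16
Σ(x-μ)² = 635/4
σ² = (635/4)/4 = 635/16

σ = √(635/16) ≈ 6.2998


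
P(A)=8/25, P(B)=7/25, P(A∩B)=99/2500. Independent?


P(A)×P(B) = 56/625
P(A∩B) = 99/2500
Not equal → NOT independent

No, not independent


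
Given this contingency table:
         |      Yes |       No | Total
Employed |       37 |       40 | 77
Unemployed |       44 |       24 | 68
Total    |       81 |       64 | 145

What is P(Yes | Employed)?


P(Yes | Employed) = 37/(37+40) = 37/77

P(Yes|Employed) = 37/77 ≈ 48.05%


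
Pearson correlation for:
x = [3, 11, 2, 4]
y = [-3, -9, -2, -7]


n=4, Σx=20, Σy=-21, Σxy=-140, Σx²=150, Σy²=143
r = (4×(-140) - 20×(-21))/√((4×150 - 20²)(4×143 - (-21)²))
= -140/√(200×131) = -140/√26200 ≈ -140/161.8641 ≈ -0.8649

r ≈ -0.8649


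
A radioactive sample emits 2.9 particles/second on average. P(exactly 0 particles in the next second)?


Poisson(λ=2.9): P(X=0) = e^(-λ)×λ^k/k!
= e^(-2.9) × 2.9^0 / 0!
≈ 0.05502322006 × 1 / 1 ≈ 0.055023

P(X=0) ≈ 0.055023 ≈ 5.50%


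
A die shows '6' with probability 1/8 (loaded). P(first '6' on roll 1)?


Geometric: P(X=1) = (1-p)^(k-1)×p = (7/8)^0×1/8 = 1/8

P(X=1) = 1/8 ≈ 12.50%


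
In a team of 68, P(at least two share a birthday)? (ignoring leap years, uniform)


P(all different) = Π(365-i)/365 for i=0..67
= 0.001274
P(match) = 1 - 0.001274 = 0.998726

P ≈ 0.9987 ≈ 99.87%


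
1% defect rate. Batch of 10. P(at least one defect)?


P(all good) = (99/100)^10 = 90438207500880449001/100000000000000000000
P(≥1 defect) = 9561792499119550999/100000000000000000000

P = 9561792499119550999/100000000000000000000 ≈ 9.56%


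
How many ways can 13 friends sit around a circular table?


Circular arrangements of 13 distinct objects: fix one position to break rotational symmetry.
(n-1)! = 12! = 479001600

479001600


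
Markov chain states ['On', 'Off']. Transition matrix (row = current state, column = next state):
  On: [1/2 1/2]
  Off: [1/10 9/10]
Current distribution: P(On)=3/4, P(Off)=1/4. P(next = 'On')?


P(next=On) = Σᵢ P(now=i)×P(i→On)
= 3/4×1/2 + 1/4×1/10
= 3/8 + 1/40 = 2/5

P = 2/5 ≈ 0.4000


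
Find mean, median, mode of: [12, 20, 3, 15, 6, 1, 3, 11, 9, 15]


Sorted: [1, 3, 3, 6, 9, 11, 12, 15, 15, 20]
Mean = 95/10 = 19/2
Median = 10
Freq: {12: 1, 20: 1, 3: 2, 15: 2, 6: 1, 1: 1, 11: 1, 9: 1}
Mode: [3, 15]

Mean=19/2, Median=10, Mode=[3, 15]


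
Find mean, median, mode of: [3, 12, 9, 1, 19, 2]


Sorted: [1, 2, 3, 9, 12, 19]
Mean = 46/6 = 23/3
Median = 6
Freq: {3: 1, 12: 1, 9: 1, 1: 1, 19: 1, 2: 1}
Mode: No mode

Mean=23/3, Median=6, Mode=No mode


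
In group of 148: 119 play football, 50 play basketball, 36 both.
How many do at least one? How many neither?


|A∪B| = 119+50-36 = 133
Neither = 148-133 = 15

At least one: 133; Neither: 15


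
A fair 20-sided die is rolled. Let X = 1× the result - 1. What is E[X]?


E[die] = (1+20)/2 = 21/2
E[X] = 1×21/2 - 1 = 19/2

E[X] = 19/2


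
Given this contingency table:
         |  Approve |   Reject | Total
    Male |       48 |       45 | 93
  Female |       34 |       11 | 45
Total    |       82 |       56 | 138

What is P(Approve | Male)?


P(Approve | Male) = 48/(48+45) = 48/93 = 16/31

P(Approve|Male) = 16/31 ≈ 51.61%


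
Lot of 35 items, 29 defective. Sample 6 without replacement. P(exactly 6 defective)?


Hypergeometric: C(29,6)×C(6,0)/C(35,6)
= 475020×1/1623160 = 3393/11594

P(X=6) = 3393/11594 ≈ 29.27%


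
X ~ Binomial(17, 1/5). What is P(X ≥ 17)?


P(X ≥ 17) = Σ P(X=i) for i=17..17
P(X=17) = 1/762939453125
Sum = 1/762939453125

P(X ≥ 17) = 1/762939453125 ≈ 0.00%


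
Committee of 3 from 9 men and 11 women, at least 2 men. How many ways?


Count by #men:
  2M,1W: C(9,2)×C(11,1)=396
  3M,0W: C(9,3)×C(11,0)=84
Total = 480

480


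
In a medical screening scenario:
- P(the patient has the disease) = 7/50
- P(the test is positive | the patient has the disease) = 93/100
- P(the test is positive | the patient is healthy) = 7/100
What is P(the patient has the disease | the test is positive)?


Using Bayes' theorem:
P(A|B) = P(B|A)·P(A) / P(B)

P(the test is positive) = 93/100 × 7/50 + 7/100 × 43/50
= 651/5000 + 301/5000 = 119/625

P(the patient has the disease|the test is positive) = (651/5000) / (119/625) = 93/136

P(the patient has the disease|the test is positive) = 93/136 ≈ 68.38%


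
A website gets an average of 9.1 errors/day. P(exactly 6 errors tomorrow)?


Poisson(λ=9.1): P(X=6) = e^(-λ)×λ^k/k!
= e^(-9.1) × 9.1^6 / 6!
≈ 0.0001116658085 × 567869.252041 / 720 ≈ 0.088072

P(X=6) ≈ 0.088072 ≈ 8.81%


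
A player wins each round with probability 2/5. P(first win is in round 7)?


Geometric: P(X=7) = (1-p)^(k-1)×p = (3/5)^6×2/5 = 1458/78125

P(X=7) = 1458/78125 ≈ 1.87%


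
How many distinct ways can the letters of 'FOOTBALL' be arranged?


Letters: 8, freq: {'F': 1, 'O': 2, 'T': 1, 'B': 1, 'A': 1, 'L': 2}
8!/(1!×2!×1!×1!×1!×2!) = 40320/4 = 10080

10080


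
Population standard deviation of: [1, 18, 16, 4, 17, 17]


Mean = 73/6
  (1-73/6)²=4489/36
  (18-73/6)²=1225/36
  (16-73/6)²=529/36
  (4-73/6)²=2401/36
  (17-73/6)²=841/36
  (17-73/6)²=841/36
Σ(x-μ)² = 1721/6
σ² = (1721/6)/6 = 1721/36

σ = √(1721/36) ≈ 6.9142


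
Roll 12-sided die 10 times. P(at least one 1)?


P(no 1)^10 = (11/12)^10 = 25937424601/61917364224
P(≥1) = 1 - 25937424601/61917364224 = 35979939623/61917364224

P = 35979939623/61917364224 ≈ 58.11%


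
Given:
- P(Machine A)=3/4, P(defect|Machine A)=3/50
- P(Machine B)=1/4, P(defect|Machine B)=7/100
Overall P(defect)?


P(B) = Σ P(B|Aᵢ)×P(Aᵢ)
  3/50×3/4 = 9/200
  7/100×1/4 = 7/400
Sum = 1/16

P(defect) = 1/16 ≈ 6.25%


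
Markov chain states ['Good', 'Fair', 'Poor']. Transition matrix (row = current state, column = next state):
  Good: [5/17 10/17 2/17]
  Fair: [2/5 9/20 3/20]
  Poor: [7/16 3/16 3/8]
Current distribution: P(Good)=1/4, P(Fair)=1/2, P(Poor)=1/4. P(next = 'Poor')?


P(next=Poor) = Σᵢ P(now=i)×P(i→Poor)
= 1/4×2/17 + 1/2×3/20 + 1/4×3/8
= 1/34 + 3/40 + 3/32 = 539/2720

P = 539/2720 ≈ 0.1982


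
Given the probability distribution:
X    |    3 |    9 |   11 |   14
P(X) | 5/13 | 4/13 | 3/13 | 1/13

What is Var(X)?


E[X] = 98/13
E[X²] = 928/13
Var(X) = E[X²] - (E[X])² = 928/13 - 9604/169 = 2460/169

Var(X) = 2460/169 ≈ 14.5562


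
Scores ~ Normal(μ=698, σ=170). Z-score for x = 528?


z = (x - μ)/σ = (528 - 698)/170 = -1.0

z = -1.0


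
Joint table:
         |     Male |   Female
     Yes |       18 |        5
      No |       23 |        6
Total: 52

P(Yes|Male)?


P(Yes|Male) = 18/(18+23) = 18/41

P = 18/41 ≈ 43.90%


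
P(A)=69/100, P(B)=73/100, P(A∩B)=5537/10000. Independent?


P(A)×P(B) = 5037/10000
P(A∩B) = 5537/10000
Not equal → NOT independent

No, not independent


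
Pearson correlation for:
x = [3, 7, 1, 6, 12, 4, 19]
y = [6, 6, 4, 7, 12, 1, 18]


n=7, Σx=52, Σy=54, Σxy=596, Σx²=616, Σy²=606
r = (7×596 - 52×54)/√((7×616 - 52²)(7×606 - 54²))
= 1364/√(1608×1326) = 1364/√2132208 ≈ 1364/1460.2082 ≈ 0.9341

r ≈ 0.9341


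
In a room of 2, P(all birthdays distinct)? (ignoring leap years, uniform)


P(all different) = Π(365-i)/365 for i=0..1
= (365/365)×(364/365)×...×(364/365)
= 0.997260

P ≈ 0.9973 ≈ 99.73%


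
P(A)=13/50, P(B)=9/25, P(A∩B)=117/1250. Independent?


P(A)×P(B) = 117/1250
P(A∩B) = 117/1250
Equal ✓ → Independent

Yes, independent


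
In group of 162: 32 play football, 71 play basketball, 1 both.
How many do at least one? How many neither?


|A∪B| = 32+71-1 = 102
Neither = 162-102 = 60

At least one: 102; Neither: 60


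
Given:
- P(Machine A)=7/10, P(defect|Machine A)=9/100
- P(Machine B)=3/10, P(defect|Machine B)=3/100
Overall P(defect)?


P(B) = Σ P(B|Aᵢ)×P(Aᵢ)
  9/100×7/10 = 63/1000
  3/100×3/10 = 9/1000
Sum = 9/125

P(defect) = 9/125 ≈ 7.20%


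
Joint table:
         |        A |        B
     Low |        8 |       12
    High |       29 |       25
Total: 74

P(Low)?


P(Low) = (8+12)/74 = 20/74 = 10/37

P(Low) = 10/37 ≈ 27.03%


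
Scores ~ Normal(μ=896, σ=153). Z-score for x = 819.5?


z = (x - μ)/σ = (819.5 - 896)/153 = -0.5

z = -0.5


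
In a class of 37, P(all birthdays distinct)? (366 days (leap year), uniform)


P(all different) = Π(366-i)/366 for i=0..36
= (366/366)×(365/366)×...×(330/366)
= 0.152077

P ≈ 0.1521 ≈ 15.21%


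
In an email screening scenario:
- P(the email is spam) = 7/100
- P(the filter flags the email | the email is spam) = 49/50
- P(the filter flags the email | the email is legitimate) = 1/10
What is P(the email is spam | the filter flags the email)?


Using Bayes' theorem:
P(A|B) = P(B|A)·P(A) / P(B)

P(the filter flags the email) = 49/50 × 7/100 + 1/10 × 93/100
= 343/5000 + 93/1000 = 101/625

P(the email is spam|the filter flags the email) = (343/5000) / (101/625) = 343/808

P(the email is spam|the filter flags the email) = 343/808 ≈ 42.45%


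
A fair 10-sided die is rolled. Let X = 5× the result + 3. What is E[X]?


E[die] = (1+10)/2 = 11/2
E[X] = 5×11/2 + 3 = 61/2

E[X] = 61/2


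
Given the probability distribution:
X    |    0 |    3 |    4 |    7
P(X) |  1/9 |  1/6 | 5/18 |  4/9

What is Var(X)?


E[X] = 85/18
E[X²] = 499/18
Var(X) = E[X²] - (E[X])² = 499/18 - 7225/324 = 1757/324

Var(X) = 1757/324 ≈ 5.4228


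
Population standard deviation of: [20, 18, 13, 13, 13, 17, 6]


Mean = 100/7
  (20-100/7)²=1600/49
  (18-100/7)²=676/49
  (13-100/7)²=81/49
  (13-100/7)²=81/49
  (13-100/7)²=81/49
  (17-100/7)²=361/49
  (6-100/7)²=3364/49
Σ(x-μ)² = 892/7
σ² = (892/7)/7 = 892/49

σ = √(892/49) ≈ 4.2666


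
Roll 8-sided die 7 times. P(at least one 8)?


P(no 8)^7 = (7/8)^7 = 823543/2097152
P(≥1) = 1 - 823543/2097152 = 1273609/2097152

P = 1273609/2097152 ≈ 60.73%


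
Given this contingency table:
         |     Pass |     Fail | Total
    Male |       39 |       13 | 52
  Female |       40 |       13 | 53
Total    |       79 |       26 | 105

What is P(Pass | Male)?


P(Pass | Male) = 39/(39+13) = 39/52 = 3/4

P(Pass|Male) = 3/4 ≈ 75.00%


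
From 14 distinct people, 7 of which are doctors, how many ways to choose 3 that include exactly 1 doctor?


Choose 1 of the 7 doctors and 2 of the other 7 people:
C(7,1)×C(7,2) = 7×21 = 147

147


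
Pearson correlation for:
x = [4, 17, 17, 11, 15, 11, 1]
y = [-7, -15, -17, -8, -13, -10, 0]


n=7, Σx=76, Σy=-70, Σxy=-965, Σx²=1062, Σy²=896
r = (7×(-965) - 76×(-70))/√((7×1062 - 76²)(7×896 - (-70)²))
= -1435/√(1658×1372) = -1435/√2274776 ≈ -1435/1508.2361 ≈ -0.9514

r ≈ -0.9514


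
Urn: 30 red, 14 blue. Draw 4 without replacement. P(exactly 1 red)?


Hypergeometric: C(30,1)×C(14,3)/C(44,4)
= 30×364/135751 = 1560/19393

P(X=1) = 1560/19393 ≈ 8.04%


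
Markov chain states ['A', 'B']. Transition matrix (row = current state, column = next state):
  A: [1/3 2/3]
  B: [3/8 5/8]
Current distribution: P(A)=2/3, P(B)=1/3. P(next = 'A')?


P(next=A) = Σᵢ P(now=i)×P(i→A)
= 2/3×1/3 + 1/3×3/8
= 2/9 + 1/8 = 25/72

P = 25/72 ≈ 0.3472


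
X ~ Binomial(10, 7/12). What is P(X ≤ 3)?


P(X ≤ 3) = Σ P(X=i) for i=0..3
P(X=0) = 9765625/61917364224
P(X=1) = 68359375/30958682112
P(X=2) = 95703125/6879707136
P(X=3) = 133984375/2579890176
Sum = 351953125/5159780352

P(X ≤ 3) = 351953125/5159780352 ≈ 6.82%


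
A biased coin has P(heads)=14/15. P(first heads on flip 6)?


Geometric: P(X=6) = (1-p)^(k-1)×p = (1/15)^5×14/15 = 14/11390625

P(X=6) = 14/11390625 ≈ 0.00%


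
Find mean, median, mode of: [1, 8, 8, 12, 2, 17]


Sorted: [1, 2, 8, 8, 12, 17]
Mean = 48/6 = 8
Median = 8
Freq: {1: 1, 8: 2, 12: 1, 2: 1, 17: 1}
Mode: [8]

Mean=8, Median=8, Mode=8


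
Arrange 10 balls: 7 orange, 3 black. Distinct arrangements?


10!/(7!×3!) = 120

120


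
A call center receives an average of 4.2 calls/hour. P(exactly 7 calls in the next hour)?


Poisson(λ=4.2): P(X=7) = e^(-λ)×λ^k/k!
= e^(-4.2) × 4.2^7 / 7!
≈ 0.01499557682 × 23053.9333248 / 5040 ≈ 0.068593

P(X=7) ≈ 0.068593 ≈ 6.86%


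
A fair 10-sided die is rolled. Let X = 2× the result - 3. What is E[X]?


E[die] = (1+10)/2 = 11/2
E[X] = 2×11/2 - 3 = 8

E[X] = 8


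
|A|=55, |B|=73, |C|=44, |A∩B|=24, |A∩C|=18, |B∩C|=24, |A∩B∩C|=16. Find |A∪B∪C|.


|A∪B∪C| = 55+73+44-24-18-24+16 = 122

|A∪B∪C| = 122


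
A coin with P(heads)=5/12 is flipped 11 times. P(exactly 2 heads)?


Binomial: P(X=2) = C(11,2)×p^2×(1-p)^9
= 55 × 25/144 × 40353607/5159780352 = 55486209625/743008370688

P(X=2) = 55486209625/743008370688 ≈ 7.47%


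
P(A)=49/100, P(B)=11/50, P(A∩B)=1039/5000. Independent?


P(A)×P(B) = 539/5000
P(A∩B) = 1039/5000
Not equal → NOT independent

No, not independent


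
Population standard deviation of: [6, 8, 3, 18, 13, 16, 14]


Mean = 78/7
  (6-78/7)²=1296/49
  (8-78/7)²=484/49
  (3-78/7)²=3249/49
  (18-78/7)²=2304/49
  (13-78/7)²=169/49
  (16-78/7)²=1156/49
  (14-78/7)²=400/49
Σ(x-μ)² = 1294/7
σ² = (1294/7)/7 = 1294/49

σ = √(1294/49) ≈ 5.1389


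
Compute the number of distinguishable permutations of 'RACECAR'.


Letters: 7, freq: {'R': 2, 'A': 2, 'C': 2, 'E': 1}
7!/(2!×2!×2!×1!) = 5040/8 = 630

630


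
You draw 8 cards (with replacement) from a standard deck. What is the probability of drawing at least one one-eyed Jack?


P(not a one-eyed Jack) = 50/52 = 25/26
P(none in 8 draws) = (25/26)^8 = 152587890625/208827064576
P(≥1 one-eyed Jack) = 1 - 152587890625/208827064576 = 56239173951/208827064576

P = 56239173951/208827064576 ≈ 26.93%


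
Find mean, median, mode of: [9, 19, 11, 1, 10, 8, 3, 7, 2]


Sorted: [1, 2, 3, 7, 8, 9, 10, 11, 19]
Mean = 70/9
Median = 8
Freq: {9: 1, 19: 1, 11: 1, 1: 1, 10: 1, 8: 1, 3: 1, 7: 1, 2: 1}
Mode: No mode

Mean=70/9, Median=8, Mode=No mode


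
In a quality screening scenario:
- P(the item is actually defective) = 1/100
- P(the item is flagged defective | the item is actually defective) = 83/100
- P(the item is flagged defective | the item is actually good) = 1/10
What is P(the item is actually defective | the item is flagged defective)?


Using Bayes' theorem:
P(A|B) = P(B|A)·P(A) / P(B)

P(the item is flagged defective) = 83/100 × 1/100 + 1/10 × 99/100
= 83/10000 + 99/1000 = 1073/10000

P(the item is actually defective|the item is flagged defective) = (83/10000) / (1073/10000) = 83/1073

P(the item is actually defective|the item is flagged defective) = 83/1073 ≈ 7.74%


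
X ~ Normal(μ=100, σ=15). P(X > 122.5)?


z = (122.5-100)/15 = 1.5
P(X > 122.5) = 1 - P(Z ≤ 1.5) = 1 - 0.9332 = 0.0668

P(X > 122.5) ≈ 0.0668


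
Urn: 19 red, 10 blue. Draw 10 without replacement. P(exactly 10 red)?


Hypergeometric: C(19,10)×C(10,0)/C(29,10)
= 92378×1/20030010 = 323/70035

P(X=10) = 323/70035 ≈ 0.46%


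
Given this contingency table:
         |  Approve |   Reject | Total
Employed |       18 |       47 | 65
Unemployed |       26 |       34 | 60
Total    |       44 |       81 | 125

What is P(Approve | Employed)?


P(Approve | Employed) = 18/(18+47) = 18/65

P(Approve|Employed) = 18/65 ≈ 27.69%


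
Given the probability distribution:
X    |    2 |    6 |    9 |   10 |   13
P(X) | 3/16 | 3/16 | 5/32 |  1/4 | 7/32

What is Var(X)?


E[X] = 33/4
E[X²] = 657/8
Var(X) = E[X²] - (E[X])² = 657/8 - 1089/16 = 225/16

Var(X) = 225/16 ≈ 14.0625


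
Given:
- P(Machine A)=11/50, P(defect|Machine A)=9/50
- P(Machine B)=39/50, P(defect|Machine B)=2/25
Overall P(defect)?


P(B) = Σ P(B|Aᵢ)×P(Aᵢ)
  9/50×11/50 = 99/2500
  2/25×39/50 = 39/625
Sum = 51/500

P(defect) = 51/500 ≈ 10.20%


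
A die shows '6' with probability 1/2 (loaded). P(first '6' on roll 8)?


Geometric: P(X=8) = (1-p)^(k-1)×p = (1/2)^7×1/2 = 1/256

P(X=8) = 1/256 ≈ 0.39%


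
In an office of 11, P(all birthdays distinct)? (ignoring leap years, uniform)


P(all different) = Π(365-i)/365 for i=0..10
= (365/365)×(364/365)×...×(355/365)
= 0.858859

P ≈ 0.8589 ≈ 85.89%


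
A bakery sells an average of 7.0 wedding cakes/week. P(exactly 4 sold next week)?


Poisson(λ=7.0): P(X=4) = e^(-λ)×λ^k/k!
= e^(-7.0) × 7.0^4 / 4!
≈ 0.0009118819656 × 2401 / 24 ≈ 0.091226

P(X=4) ≈ 0.091226 ≈ 9.12%


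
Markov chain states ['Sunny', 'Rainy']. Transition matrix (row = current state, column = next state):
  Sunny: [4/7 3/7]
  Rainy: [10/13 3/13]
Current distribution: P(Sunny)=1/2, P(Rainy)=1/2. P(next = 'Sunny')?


P(next=Sunny) = Σᵢ P(now=i)×P(i→Sunny)
= 1/2×4/7 + 1/2×10/13
= 2/7 + 5/13 = 61/91

P = 61/91 ≈ 0.6703


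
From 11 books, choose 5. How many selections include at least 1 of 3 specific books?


Complement: C(11,5) - C(8,5) = 462 - 56 = 406

406


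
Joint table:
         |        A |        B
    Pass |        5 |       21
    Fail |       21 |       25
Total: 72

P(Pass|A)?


P(Pass|A) = 5/(5+21) = 5/26

P = 5/26 ≈ 19.23%


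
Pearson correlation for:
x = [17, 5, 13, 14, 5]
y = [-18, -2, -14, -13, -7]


n=5, Σx=54, Σy=-54, Σxy=-715, Σx²=704, Σy²=742
r = (5×(-715) - 54×(-54))/√((5×704 - 54²)(5×742 - (-54)²))
= -659/√(604×794) = -659/√479576 ≈ -659/692.5143 ≈ -0.9516

r ≈ -0.9516


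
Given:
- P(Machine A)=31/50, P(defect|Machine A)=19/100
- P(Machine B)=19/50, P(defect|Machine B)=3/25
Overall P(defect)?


P(B) = Σ P(B|Aᵢ)×P(Aᵢ)
  19/100×31/50 = 589/5000
  3/25×19/50 = 57/1250
Sum = 817/5000

P(defect) = 817/5000 ≈ 16.34%


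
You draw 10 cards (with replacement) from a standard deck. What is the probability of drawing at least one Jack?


P(not a Jack) = 48/52 = 12/13
P(none in 10 draws) = (12/13)^10 = 61917364224/137858491849
P(≥1 Jack) = 1 - 61917364224/137858491849 = 75941127625/137858491849

P = 75941127625/137858491849 ≈ 55.09%


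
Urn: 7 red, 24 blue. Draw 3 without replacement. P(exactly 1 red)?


Hypergeometric: C(7,1)×C(24,2)/C(31,3)
= 7×276/4495 = 1932/4495

P(X=1) = 1932/4495 ≈ 42.98%


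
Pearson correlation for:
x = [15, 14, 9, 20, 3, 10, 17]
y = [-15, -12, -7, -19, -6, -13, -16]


n=7, Σx=88, Σy=-88, Σxy=-1256, Σx²=1300, Σy²=1240
r = (7×(-1256) - 88×(-88))/√((7×1300 - 88²)(7×1240 - (-88)²))
= -1048/√(1356×936) = -1048/√1269216 ≈ -1048/1126.5949 ≈ -0.9302

r ≈ -0.9302


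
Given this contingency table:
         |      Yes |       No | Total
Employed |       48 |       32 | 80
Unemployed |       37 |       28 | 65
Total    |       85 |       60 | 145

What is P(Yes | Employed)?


P(Yes | Employed) = 48/(48+32) = 48/80 = 3/5

P(Yes|Employed) = 3/5 ≈ 60.00%


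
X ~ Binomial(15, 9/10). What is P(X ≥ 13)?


P(X ≥ 13) = Σ P(X=i) for i=13..15
P(X=13) = 53379182394909/200000000000000
P(X=14) = 68630377364883/200000000000000
P(X=15) = 205891132094649/1000000000000000
Sum = 815938930893609/1000000000000000

P(X ≥ 13) = 815938930893609/1000000000000000 ≈ 81.59%


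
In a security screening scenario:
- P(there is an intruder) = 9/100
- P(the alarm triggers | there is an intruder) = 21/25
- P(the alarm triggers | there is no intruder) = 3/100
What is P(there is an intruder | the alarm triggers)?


Using Bayes' theorem:
P(A|B) = P(B|A)·P(A) / P(B)

P(the alarm triggers) = 21/25 × 9/100 + 3/100 × 91/100
= 189/2500 + 273/10000 = 1029/10000

P(there is an intruder|the alarm triggers) = (189/2500) / (1029/10000) = 36/49

P(there is an intruder|the alarm triggers) = 36/49 ≈ 73.47%


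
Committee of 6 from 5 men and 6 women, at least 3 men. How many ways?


Count by #men:
  3M,3W: C(5,3)×C(6,3)=200
  4M,2W: C(5,4)×C(6,2)=75
  5M,1W: C(5,5)×C(6,1)=6
Total = 281

281


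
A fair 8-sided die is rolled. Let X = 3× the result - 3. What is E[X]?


E[die] = (1+8)/2 = 9/2
E[X] = 3×9/2 - 3 = 21/2

E[X] = 21/2


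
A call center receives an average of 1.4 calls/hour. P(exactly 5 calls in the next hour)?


Poisson(λ=1.4): P(X=5) = e^(-λ)×λ^k/k!
= e^(-1.4) × 1.4^5 / 5!
≈ 0.2465969639 × 5.37824 / 120 ≈ 0.011052

P(X=5) ≈ 0.011052 ≈ 1.11%


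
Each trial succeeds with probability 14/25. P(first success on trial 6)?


Geometric: P(X=6) = (1-p)^(k-1)×p = (11/25)^5×14/25 = 2254714/244140625

P(X=6) = 2254714/244140625 ≈ 0.92%


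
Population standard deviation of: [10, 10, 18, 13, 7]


Mean = 58/5
  (10-58/5)²=64/25
  (10-58/5)²=64/25
  (18-58/5)²=1024/25
  (13-58/5)²=49/25
  (7-58/5)²=529/25
Σ(x-μ)² = 346/5
σ² = (346/5)/5 = 346/25

σ = √(346/25) ≈ 3.7202


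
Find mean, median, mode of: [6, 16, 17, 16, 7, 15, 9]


Sorted: [6, 7, 9, 15, 16, 16, 17]
Mean = 86/7
Median = 15
Freq: {6: 1, 16: 2, 17: 1, 7: 1, 15: 1, 9: 1}
Mode: [16]

Mean=86/7, Median=15, Mode=16


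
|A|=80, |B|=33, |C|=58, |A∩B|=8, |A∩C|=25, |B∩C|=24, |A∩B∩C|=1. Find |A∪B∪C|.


|A∪B∪C| = 80+33+58-8-25-24+1 = 115

|A∪B∪C| = 115


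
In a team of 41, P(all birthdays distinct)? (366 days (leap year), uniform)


P(all different) = Π(366-i)/366 for i=0..40
= (366/366)×(365/366)×...×(326/366)
= 0.097493

P ≈ 0.0975 ≈ 9.75%


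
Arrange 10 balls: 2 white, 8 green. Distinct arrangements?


10!/(2!×8!) = 45

45


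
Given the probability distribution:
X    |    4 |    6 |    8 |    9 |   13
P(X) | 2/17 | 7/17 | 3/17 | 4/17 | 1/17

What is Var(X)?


E[X] = 123/17
E[X²] = 57
Var(X) = E[X²] - (E[X])² = 57 - 15129/289 = 1344/289

Var(X) = 1344/289 ≈ 4.6505


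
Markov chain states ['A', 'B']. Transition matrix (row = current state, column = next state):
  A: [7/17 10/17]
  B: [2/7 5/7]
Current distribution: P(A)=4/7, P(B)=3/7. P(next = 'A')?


P(next=A) = Σᵢ P(now=i)×P(i→A)
= 4/7×7/17 + 3/7×2/7
= 4/17 + 6/49 = 298/833

P = 298/833 ≈ 0.3577


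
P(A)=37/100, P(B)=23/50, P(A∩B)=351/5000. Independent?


P(A)×P(B) = 851/5000
P(A∩B) = 351/5000
Not equal → NOT independent

No, not independent


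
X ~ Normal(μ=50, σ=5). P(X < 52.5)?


z = (52.5-50)/5 = 0.5
P(Z < 0.5) = 0.6915

P(X < 52.5) ≈ 0.6915


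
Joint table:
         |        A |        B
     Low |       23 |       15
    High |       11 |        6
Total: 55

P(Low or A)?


P(Low∨A) = P(Low) + P(A) - P(Low∧A)
= (38 + 34 - 23)/55 = 49/55

P = 49/55 ≈ 89.09%


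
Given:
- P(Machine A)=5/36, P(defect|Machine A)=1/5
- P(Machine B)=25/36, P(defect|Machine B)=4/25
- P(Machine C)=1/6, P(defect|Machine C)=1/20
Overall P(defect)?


P(B) = Σ P(B|Aᵢ)×P(Aᵢ)
  1/5×5/36 = 1/36
  4/25×25/36 = 1/9
  1/20×1/6 = 1/120
Sum = 53/360

P(defect) = 53/360 ≈ 14.72%


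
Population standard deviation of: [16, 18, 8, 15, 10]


Mean = 67/5
  (16-67/5)²=169/25
  (18-67/5)²=529/25
  (8-67/5)²=729/25
  (15-67/5)²=64/25
  (10-67/5)²=289/25
Σ(x-μ)² = 356/5
σ² = (356/5)/5 = 356/25

σ = √(356/25) ≈ 3.7736


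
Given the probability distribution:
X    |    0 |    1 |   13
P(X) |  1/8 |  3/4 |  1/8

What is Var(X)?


E[X] = 19/8
E[X²] = 175/8
Var(X) = E[X²] - (E[X])² = 175/8 - 361/64 = 1039/64

Var(X) = 1039/64 ≈ 16.2344


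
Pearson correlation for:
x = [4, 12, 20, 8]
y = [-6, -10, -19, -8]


n=4, Σx=44, Σy=-43, Σxy=-588, Σx²=624, Σy²=561
r = (4×(-588) - 44×(-43))/√((4×624 - 44²)(4×561 - (-43)²))
= -460/√(560×395) = -460/√221200 ≈ -460/470.3190 ≈ -0.9781

r ≈ -0.9781


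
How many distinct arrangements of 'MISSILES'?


Letters: 8, freq: {'M': 1, 'I': 2, 'S': 3, 'L': 1, 'E': 1}
8!/(1!×2!×3!×1!×1!) = 40320/12 = 3360

3360


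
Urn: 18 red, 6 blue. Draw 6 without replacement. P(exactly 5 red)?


Hypergeometric: C(18,5)×C(6,1)/C(24,6)
= 8568×6/134596 = 1836/4807

P(X=5) = 1836/4807 ≈ 38.19%


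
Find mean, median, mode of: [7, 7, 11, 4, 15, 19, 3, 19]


Sorted: [3, 4, 7, 7, 11, 15, 19, 19]
Mean = 85/8
Median = 9
Freq: {7: 2, 11: 1, 4: 1, 15: 1, 19: 2, 3: 1}
Mode: [7, 19]

Mean=85/8, Median=9, Mode=[7, 19]


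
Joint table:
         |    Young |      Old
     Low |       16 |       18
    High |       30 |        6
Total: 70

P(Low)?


P(Low) = (16+18)/70 = 34/70 = 17/35

P(Low) = 17/35 ≈ 48.57%


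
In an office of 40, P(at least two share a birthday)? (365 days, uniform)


P(all different) = Π(365-i)/365 for i=0..39
= 0.108768
P(match) = 1 - 0.108768 = 0.891232

P ≈ 0.8912 ≈ 89.12%


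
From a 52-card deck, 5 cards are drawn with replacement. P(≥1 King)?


P(not a King) = 48/52 = 12/13
P(none in 5 draws) = (12/13)^5 = 248832/371293
P(≥1 King) = 1 - 248832/371293 = 122461/371293

P = 122461/371293 ≈ 32.98%


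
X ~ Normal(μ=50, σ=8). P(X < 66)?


z = (66-50)/8 = 2.0
P(Z < 2.0) = 0.9772

P(X < 66) ≈ 0.9772


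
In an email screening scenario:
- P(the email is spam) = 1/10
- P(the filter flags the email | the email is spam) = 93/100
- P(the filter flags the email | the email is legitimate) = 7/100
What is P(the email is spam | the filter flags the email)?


Using Bayes' theorem:
P(A|B) = P(B|A)·P(A) / P(B)

P(the filter flags the email) = 93/100 × 1/10 + 7/100 × 9/10
= 93/1000 + 63/1000 = 39/250

P(the email is spam|the filter flags the email) = (93/1000) / (39/250) = 31/52

P(the email is spam|the filter flags the email) = 31/52 ≈ 59.62%


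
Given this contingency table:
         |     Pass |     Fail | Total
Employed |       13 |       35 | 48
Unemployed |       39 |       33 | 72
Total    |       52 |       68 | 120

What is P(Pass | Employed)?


P(Pass | Employed) = 13/(13+35) = 13/48

P(Pass|Employed) = 13/48 ≈ 27.08%


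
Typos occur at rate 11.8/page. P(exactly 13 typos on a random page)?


Poisson(λ=11.8): P(X=13) = e^(-λ)×λ^k/k!
= e^(-11.8) × 11.8^13 / 13!
≈ 7.504557915e-06 × 8.59935929763e+13 / 6227020800 ≈ 0.103636

P(X=13) ≈ 0.103636 ≈ 10.36%


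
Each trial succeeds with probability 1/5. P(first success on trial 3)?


Geometric: P(X=3) = (1-p)^(k-1)×p = (4/5)^2×1/5 = 16/125

P(X=3) = 16/125 ≈ 12.80%


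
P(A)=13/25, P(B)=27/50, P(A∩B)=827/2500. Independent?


P(A)×P(B) = 351/1250
P(A∩B) = 827/2500
Not equal → NOT independent

No, not independent


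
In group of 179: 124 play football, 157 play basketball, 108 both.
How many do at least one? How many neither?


|A∪B| = 124+157-108 = 173
Neither = 179-173 = 6

At least one: 173; Neither: 6


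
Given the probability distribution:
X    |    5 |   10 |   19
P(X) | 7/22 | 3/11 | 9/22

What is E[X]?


E[X] = Σ x·P(X=x)
= (5)×(7/22) + (10)×(3/11) + (19)×(9/22)
= 133/11

E[X] = 133/11


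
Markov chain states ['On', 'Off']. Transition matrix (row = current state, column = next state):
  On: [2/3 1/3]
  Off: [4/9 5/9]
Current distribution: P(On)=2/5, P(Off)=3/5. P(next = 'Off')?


P(next=Off) = Σᵢ P(now=i)×P(i→Off)
= 2/5×1/3 + 3/5×5/9
= 2/15 + 1/3 = 7/15

P = 7/15 ≈ 0.4667


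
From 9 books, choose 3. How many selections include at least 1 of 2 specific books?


Complement: C(9,3) - C(7,3) = 84 - 35 = 49

49


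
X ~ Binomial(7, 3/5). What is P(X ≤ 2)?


P(X ≤ 2) = Σ P(X=i) for i=0..2
P(X=0) = 128/78125
P(X=1) = 1344/78125
P(X=2) = 6048/78125
Sum = 1504/15625

P(X ≤ 2) = 1504/15625 ≈ 9.63%


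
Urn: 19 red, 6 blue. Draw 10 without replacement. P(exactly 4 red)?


Hypergeometric: C(19,4)×C(6,6)/C(25,10)
= 3876×1/3268760 = 3/2530

P(X=4) = 3/2530 ≈ 0.12%


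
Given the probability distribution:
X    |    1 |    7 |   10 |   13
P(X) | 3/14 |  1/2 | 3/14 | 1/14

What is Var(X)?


E[X] = 95/14
E[X²] = 815/14
Var(X) = E[X²] - (E[X])² = 815/14 - 9025/196 = 2385/196

Var(X) = 2385/196 ≈ 12.1684


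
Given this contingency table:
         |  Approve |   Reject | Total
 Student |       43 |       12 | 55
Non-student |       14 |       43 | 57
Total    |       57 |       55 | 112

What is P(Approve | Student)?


P(Approve | Student) = 43/(43+12) = 43/55

P(Approve|Student) = 43/55 ≈ 78.18%


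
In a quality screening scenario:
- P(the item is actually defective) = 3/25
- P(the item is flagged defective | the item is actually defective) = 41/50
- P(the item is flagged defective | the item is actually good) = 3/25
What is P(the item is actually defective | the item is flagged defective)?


Using Bayes' theorem:
P(A|B) = P(B|A)·P(A) / P(B)

P(the item is flagged defective) = 41/50 × 3/25 + 3/25 × 22/25
= 123/1250 + 66/625 = 51/250

P(the item is actually defective|the item is flagged defective) = (123/1250) / (51/250) = 41/85

P(the item is actually defective|the item is flagged defective) = 41/85 ≈ 48.24%


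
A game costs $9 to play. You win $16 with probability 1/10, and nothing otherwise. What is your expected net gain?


E[gain] = (16-9)×1/10 + (-9)×9/10
= 7/10 - 81/10 = -37/5

Expected net gain = $-37/5 ≈ $-7.40


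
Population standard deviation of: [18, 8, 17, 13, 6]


Mean = 62/5
  (18-62/5)²=784/25
  (8-62/5)²=484/25
  (17-62/5)²=529/25
  (13-62/5)²=9/25
  (6-62/5)²=1024/25
Σ(x-μ)² = 566/5
σ² = (566/5)/5 = 566/25

σ = √(566/25) ≈ 4.7582


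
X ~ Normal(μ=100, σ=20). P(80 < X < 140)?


z₁=(80-100)/20=-1.0, z₂=(140-100)/20=2.0
P = Φ(2.0) - Φ(-1.0) = 0.977250 - 0.158655 = 0.818595 ≈ 0.8186

P(80 < X < 140) ≈ 0.8186


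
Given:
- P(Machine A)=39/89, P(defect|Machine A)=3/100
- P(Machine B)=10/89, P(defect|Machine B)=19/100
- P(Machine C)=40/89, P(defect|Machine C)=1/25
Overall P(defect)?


P(B) = Σ P(B|Aᵢ)×P(Aᵢ)
  3/100×39/89 = 117/8900
  19/100×10/89 = 19/890
  1/25×40/89 = 8/445
Sum = 467/8900

P(defect) = 467/8900 ≈ 5.25%


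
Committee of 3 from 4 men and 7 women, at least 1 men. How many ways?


Count by #men:
  1M,2W: C(4,1)×C(7,2)=84
  2M,1W: C(4,2)×C(7,1)=42
  3M,0W: C(4,3)×C(7,0)=4
Total = 130

130


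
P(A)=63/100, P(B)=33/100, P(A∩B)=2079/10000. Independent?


P(A)×P(B) = 2079/10000
P(A∩B) = 2079/10000
Equal ✓ → Independent

Yes, independent


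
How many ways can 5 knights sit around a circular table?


Circular arrangements of 5 distinct objects: fix one position to break rotational symmetry.
(n-1)! = 4! = 24

24


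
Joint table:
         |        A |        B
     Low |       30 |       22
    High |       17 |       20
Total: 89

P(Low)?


P(Low) = (30+22)/89 = 52/89

P(Low) = 52/89 ≈ 58.43%


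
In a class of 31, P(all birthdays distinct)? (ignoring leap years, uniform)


P(all different) = Π(365-i)/365 for i=0..30
= (365/365)×(364/365)×...×(335/365)
= 0.269545

P ≈ 0.2695 ≈ 26.95%


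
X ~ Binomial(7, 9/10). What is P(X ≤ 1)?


P(X ≤ 1) = Σ P(X=i) for i=0..1
P(X=0) = 1/10000000
P(X=1) = 63/10000000
Sum = 1/156250

P(X ≤ 1) = 1/156250 ≈ 0.00%


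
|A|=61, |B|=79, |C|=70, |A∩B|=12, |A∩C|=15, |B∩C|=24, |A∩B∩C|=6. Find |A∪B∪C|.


|A∪B∪C| = 61+79+70-12-15-24+6 = 165

|A∪B∪C| = 165


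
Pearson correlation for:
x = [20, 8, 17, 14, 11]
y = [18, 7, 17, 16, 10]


n=5, Σx=70, Σy=68, Σxy=1039, Σx²=1070, Σy²=1018
r = (5×1039 - 70×68)/√((5×1070 - 70²)(5×1018 - 68²))
= 435/√(450×466) = 435/√209700 ≈ 435/457.9301 ≈ 0.9499

r ≈ 0.9499


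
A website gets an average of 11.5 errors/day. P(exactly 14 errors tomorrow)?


Poisson(λ=11.5): P(X=14) = e^(-λ)×λ^k/k!
= e^(-11.5) × 11.5^14 / 14!
≈ 1.01300936e-05 × 7.07570576449e+14 / 87178291200 ≈ 0.082220

P(X=14) ≈ 0.082220 ≈ 8.22%


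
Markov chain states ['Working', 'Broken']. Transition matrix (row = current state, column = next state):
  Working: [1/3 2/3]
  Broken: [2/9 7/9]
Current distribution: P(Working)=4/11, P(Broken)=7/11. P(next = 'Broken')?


P(next=Broken) = Σᵢ P(now=i)×P(i→Broken)
= 4/11×2/3 + 7/11×7/9
= 8/33 + 49/99 = 73/99

P = 73/99 ≈ 0.7374


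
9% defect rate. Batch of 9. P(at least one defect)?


P(all good) = (91/100)^9 = 427929800129788411/1000000000000000000
P(≥1 defect) = 572070199870211589/1000000000000000000

P = 572070199870211589/1000000000000000000 ≈ 57.21%


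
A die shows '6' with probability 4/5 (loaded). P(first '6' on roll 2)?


Geometric: P(X=2) = (1-p)^(k-1)×p = (1/5)^1×4/5 = 4/25

P(X=2) = 4/25 ≈ 16.00%


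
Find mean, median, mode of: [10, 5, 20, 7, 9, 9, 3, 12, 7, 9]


Sorted: [3, 5, 7, 7, 9, 9, 9, 10, 12, 20]
Mean = 91/10
Median = 9
Freq: {10: 1, 5: 1, 20: 1, 7: 2, 9: 3, 3: 1, 12: 1}
Mode: [9]

Mean=91/10, Median=9, Mode=9


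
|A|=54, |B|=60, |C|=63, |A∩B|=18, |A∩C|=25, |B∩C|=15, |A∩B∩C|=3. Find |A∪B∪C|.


|A∪B∪C| = 54+60+63-18-25-15+3 = 122

|A∪B∪C| = 122


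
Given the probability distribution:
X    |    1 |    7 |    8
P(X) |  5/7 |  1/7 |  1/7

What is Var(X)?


E[X] = 20/7
E[X²] = 118/7
Var(X) = E[X²] - (E[X])² = 118/7 - 400/49 = 426/49

Var(X) = 426/49 ≈ 8.6939


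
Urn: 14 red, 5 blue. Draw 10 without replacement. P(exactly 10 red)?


Hypergeometric: C(14,10)×C(5,0)/C(19,10)
= 1001×1/92378 = 7/646

P(X=10) = 7/646 ≈ 1.08%
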